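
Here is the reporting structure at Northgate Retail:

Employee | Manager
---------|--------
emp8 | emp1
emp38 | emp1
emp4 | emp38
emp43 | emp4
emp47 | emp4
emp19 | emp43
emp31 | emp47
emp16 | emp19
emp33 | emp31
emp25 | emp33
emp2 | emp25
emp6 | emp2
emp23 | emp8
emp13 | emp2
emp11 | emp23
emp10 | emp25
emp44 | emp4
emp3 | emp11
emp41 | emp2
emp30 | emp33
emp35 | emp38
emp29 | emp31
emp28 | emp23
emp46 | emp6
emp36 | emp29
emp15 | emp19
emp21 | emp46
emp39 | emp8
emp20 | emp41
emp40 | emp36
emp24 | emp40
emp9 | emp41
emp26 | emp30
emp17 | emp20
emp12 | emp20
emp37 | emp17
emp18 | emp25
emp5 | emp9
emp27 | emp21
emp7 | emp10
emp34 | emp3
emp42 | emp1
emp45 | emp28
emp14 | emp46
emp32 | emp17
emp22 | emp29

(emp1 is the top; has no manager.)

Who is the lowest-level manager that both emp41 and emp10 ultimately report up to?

emp41's chain of managers is emp2, emp25, emp33, emp31, emp47, emp4, emp38, emp1. emp10's chain of managers is emp25, emp33, emp31, emp47, emp4, emp38, emp1. The first manager that appears in both chains is emp25.

emp25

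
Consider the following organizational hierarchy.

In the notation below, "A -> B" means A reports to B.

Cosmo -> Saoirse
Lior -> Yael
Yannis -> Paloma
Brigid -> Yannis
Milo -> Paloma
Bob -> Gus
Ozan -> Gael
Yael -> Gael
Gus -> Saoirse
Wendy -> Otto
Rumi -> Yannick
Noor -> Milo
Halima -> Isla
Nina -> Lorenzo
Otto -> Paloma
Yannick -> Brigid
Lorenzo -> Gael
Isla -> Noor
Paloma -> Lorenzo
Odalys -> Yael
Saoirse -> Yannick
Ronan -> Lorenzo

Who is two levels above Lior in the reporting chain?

Gael

Lior reports to Yael, and Yael reports to Gael. So Lior's skip-level manager is Gael.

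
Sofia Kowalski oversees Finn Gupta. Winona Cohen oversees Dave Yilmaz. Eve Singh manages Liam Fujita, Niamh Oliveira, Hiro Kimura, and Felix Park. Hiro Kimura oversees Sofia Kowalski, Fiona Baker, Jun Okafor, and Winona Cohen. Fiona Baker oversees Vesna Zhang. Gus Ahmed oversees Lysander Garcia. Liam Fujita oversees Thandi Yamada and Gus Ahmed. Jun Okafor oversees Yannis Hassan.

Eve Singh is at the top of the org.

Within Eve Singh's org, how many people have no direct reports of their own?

The people in Eve Singh's organization with no one reporting to them are Felix Park, Dave Yilmaz, Vesna Zhang, Yannis Hassan, Finn Gupta, Niamh Oliveira, Lysander Garcia, Thandi Yamada. That is 8.

8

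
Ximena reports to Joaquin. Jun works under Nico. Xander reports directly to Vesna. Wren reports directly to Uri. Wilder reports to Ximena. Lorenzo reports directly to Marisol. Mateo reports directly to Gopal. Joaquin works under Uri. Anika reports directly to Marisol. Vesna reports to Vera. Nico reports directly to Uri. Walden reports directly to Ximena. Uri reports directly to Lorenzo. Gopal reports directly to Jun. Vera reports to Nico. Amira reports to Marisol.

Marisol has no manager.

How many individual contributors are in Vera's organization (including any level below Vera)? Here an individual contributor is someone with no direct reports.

1

The only person in Vera's organization with no one reporting to them is Xander. That is 1.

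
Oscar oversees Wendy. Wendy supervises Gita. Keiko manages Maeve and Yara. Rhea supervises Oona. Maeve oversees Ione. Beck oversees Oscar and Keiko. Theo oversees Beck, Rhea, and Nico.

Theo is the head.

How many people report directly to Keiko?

Keiko directly manages Maeve, Yara. That is 2 direct reports.

2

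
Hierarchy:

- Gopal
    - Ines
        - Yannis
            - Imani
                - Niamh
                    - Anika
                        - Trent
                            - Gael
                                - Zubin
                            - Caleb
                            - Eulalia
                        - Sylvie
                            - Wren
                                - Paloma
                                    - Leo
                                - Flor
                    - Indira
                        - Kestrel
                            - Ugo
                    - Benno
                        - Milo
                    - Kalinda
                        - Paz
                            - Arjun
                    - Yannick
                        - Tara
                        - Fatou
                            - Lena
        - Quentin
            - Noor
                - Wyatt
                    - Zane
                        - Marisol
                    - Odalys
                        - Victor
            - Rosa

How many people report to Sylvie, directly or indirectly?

Sylvie directly manages Wren. Under Wren: Flor, Paloma, Leo (3). That's 4 in total.

4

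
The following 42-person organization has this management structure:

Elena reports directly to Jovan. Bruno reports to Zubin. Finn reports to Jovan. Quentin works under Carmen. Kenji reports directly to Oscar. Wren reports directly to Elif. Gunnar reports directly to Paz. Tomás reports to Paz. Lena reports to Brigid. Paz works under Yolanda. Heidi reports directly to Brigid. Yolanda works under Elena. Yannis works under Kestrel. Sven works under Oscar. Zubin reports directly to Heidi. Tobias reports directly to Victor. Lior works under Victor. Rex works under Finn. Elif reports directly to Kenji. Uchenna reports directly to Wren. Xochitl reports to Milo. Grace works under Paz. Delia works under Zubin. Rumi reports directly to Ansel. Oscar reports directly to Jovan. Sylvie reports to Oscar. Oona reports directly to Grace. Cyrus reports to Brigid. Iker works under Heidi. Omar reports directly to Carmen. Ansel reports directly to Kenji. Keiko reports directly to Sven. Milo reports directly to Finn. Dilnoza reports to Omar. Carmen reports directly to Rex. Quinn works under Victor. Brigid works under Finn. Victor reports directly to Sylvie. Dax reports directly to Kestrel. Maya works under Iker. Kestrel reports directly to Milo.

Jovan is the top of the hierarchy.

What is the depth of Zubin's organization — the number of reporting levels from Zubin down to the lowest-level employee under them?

The longest chain under Zubin runs Zubin → Bruno, which is 1 level below Zubin.

1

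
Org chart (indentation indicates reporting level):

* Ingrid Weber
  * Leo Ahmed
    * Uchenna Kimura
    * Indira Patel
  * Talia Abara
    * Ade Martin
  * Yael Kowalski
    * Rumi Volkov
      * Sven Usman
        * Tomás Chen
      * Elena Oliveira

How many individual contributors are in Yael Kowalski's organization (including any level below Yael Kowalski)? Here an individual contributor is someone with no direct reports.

The people in Yael Kowalski's organization with no one reporting to them are Elena Oliveira, Tomás Chen. That is 2.

2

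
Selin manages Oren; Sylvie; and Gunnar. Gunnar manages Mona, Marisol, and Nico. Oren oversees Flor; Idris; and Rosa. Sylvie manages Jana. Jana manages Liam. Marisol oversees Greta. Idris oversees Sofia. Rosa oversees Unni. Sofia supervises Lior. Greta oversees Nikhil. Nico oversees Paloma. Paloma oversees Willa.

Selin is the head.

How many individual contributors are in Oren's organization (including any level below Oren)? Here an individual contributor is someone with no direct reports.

3

The people in Oren's organization with no one reporting to them are Unni, Lior, Flor. That is 3.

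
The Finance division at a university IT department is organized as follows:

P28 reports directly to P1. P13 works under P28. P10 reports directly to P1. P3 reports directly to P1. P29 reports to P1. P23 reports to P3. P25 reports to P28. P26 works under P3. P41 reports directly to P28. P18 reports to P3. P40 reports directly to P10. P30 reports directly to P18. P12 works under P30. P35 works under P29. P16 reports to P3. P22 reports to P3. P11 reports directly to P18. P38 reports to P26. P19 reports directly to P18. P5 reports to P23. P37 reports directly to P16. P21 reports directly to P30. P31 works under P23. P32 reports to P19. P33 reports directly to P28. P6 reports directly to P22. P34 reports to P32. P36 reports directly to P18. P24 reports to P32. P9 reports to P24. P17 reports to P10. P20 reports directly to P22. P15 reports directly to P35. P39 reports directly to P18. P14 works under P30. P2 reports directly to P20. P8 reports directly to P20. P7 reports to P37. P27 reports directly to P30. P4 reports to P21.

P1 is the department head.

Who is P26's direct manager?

P3

P26 reports directly to P3.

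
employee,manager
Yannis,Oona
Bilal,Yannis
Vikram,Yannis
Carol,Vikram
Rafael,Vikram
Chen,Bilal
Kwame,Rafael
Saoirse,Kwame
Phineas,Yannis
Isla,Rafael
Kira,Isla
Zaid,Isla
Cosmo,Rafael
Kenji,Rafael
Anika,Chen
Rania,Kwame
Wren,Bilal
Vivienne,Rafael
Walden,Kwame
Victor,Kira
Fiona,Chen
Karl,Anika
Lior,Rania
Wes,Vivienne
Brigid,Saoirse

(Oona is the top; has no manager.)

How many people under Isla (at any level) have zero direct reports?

2

The people in Isla's organization with no one reporting to them are Zaid, Victor. That is 2.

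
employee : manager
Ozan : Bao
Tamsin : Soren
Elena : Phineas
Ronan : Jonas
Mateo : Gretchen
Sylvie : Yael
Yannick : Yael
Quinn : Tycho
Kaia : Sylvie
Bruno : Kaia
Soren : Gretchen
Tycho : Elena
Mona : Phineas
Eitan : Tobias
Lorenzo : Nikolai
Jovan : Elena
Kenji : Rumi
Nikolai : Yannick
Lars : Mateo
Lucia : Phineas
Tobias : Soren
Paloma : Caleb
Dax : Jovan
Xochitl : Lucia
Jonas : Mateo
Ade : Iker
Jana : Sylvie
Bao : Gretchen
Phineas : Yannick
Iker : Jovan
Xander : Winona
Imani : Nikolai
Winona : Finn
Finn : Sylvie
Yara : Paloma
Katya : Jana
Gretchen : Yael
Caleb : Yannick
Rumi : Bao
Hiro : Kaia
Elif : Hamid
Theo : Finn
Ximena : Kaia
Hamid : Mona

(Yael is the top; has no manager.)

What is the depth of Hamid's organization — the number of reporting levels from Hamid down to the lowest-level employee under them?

The longest chain under Hamid runs Hamid → Elif, which is 1 level below Hamid.

1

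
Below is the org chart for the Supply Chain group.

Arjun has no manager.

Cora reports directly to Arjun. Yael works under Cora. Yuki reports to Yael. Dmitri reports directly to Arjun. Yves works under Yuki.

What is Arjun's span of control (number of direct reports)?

2

Arjun directly manages Cora, Dmitri. That is 2 direct reports.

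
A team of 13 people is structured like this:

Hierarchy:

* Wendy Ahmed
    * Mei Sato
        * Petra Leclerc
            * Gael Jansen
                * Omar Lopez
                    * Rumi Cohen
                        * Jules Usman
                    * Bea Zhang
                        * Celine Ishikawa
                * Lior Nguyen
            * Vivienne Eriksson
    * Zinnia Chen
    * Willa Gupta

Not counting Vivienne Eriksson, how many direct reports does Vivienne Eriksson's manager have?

Vivienne Eriksson reports to Petra Leclerc. Petra Leclerc's other direct reports are Gael Jansen — 1 peer.

1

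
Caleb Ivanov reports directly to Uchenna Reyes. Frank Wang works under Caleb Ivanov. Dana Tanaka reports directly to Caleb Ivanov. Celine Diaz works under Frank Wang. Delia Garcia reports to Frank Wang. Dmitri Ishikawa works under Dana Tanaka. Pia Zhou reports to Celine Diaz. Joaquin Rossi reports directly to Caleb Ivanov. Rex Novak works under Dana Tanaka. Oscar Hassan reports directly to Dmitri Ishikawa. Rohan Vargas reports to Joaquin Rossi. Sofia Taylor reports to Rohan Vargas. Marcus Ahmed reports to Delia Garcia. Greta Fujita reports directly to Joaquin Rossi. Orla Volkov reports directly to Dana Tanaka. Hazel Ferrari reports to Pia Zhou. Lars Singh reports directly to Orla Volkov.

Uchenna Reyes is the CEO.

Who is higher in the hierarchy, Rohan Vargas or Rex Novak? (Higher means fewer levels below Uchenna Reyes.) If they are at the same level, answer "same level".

same level

Both Rohan Vargas and Rex Novak are 3 levels below Uchenna Reyes.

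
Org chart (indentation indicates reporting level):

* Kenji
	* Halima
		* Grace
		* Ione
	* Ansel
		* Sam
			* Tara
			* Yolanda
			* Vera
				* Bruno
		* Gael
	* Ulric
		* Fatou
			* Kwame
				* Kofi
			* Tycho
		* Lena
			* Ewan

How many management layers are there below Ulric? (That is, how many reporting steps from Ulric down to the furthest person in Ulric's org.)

3

The longest chain under Ulric runs Ulric → Fatou → Kwame → Kofi, which is 3 levels below Ulric.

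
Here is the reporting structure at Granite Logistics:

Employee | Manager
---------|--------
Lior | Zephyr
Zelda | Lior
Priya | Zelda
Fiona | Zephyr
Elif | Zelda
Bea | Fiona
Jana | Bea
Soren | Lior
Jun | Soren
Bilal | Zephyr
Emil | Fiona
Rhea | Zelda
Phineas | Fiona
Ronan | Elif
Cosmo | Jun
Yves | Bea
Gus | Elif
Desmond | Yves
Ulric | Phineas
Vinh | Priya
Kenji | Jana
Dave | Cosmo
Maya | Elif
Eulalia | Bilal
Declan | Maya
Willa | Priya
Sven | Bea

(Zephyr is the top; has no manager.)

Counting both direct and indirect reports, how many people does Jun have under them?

2

Jun directly manages Cosmo. Under Cosmo: Dave (1). That's 2 in total.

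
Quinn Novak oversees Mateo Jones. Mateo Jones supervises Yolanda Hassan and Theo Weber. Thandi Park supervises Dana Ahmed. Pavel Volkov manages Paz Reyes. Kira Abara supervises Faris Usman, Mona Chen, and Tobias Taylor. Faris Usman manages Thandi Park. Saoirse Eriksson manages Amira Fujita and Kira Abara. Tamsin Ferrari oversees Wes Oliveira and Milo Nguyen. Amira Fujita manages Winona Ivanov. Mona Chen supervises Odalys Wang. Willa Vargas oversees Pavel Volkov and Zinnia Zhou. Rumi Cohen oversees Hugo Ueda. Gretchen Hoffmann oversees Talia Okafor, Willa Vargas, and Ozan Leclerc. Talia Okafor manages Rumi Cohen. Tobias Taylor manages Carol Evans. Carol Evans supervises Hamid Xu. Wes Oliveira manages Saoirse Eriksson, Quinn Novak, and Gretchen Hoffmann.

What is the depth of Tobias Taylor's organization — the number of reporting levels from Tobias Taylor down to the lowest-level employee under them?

The longest chain under Tobias Taylor runs Tobias Taylor → Carol Evans → Hamid Xu, which is 2 levels below Tobias Taylor.

2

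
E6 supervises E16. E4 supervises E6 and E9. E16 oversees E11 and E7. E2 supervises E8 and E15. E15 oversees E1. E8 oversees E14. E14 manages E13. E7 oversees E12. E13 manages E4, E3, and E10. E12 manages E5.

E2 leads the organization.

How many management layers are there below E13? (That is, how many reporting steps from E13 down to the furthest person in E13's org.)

6

The longest chain under E13 runs E13 → E4 → E6 → E16 → E7 → E12 → E5, which is 6 levels below E13.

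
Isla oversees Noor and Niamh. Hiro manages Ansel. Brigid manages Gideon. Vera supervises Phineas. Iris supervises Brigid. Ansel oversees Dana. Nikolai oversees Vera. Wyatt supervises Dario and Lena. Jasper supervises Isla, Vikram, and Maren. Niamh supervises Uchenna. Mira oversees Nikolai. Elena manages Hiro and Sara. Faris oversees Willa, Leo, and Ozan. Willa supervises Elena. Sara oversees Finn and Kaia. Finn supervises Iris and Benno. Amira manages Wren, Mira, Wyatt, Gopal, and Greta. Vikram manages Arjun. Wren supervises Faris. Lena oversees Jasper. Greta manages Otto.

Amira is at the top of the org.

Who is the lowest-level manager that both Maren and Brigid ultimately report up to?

Amira

Maren's chain of managers is Jasper, Lena, Wyatt, Amira. Brigid's chain of managers is Iris, Finn, Sara, Elena, Willa, Faris, Wren, Amira. The first manager that appears in both chains is Amira.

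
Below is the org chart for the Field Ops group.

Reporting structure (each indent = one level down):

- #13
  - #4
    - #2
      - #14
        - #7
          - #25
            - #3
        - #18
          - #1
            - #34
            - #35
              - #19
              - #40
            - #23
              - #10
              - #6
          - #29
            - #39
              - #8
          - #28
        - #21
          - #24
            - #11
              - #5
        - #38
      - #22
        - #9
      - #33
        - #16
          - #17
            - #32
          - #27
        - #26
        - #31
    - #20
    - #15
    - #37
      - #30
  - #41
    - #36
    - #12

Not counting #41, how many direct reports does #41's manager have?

#41 reports to #13. #13's other direct reports are #4 — 1 peer.

1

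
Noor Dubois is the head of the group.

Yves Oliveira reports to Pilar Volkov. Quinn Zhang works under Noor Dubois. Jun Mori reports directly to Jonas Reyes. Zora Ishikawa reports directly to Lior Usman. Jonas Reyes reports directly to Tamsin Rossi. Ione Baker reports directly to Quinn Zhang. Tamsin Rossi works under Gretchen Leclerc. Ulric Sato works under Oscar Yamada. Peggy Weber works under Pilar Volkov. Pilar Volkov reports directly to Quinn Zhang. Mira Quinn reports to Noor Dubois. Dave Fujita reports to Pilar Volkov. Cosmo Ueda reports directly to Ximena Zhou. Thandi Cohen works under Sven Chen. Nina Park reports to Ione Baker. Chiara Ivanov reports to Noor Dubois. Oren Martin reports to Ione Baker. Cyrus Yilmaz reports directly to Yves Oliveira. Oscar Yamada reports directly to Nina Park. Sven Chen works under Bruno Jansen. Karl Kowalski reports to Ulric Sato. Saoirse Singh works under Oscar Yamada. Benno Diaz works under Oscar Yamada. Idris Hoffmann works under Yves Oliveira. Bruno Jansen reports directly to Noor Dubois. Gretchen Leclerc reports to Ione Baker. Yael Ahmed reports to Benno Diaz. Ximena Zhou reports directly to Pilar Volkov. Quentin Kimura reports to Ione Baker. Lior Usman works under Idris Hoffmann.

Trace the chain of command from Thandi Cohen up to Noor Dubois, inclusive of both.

Thandi Cohen reports to Sven Chen. Sven Chen reports to Bruno Jansen. Bruno Jansen reports to Noor Dubois. Noor Dubois is at the top.

Thandi Cohen -> Sven Chen -> Bruno Jansen -> Noor Dubois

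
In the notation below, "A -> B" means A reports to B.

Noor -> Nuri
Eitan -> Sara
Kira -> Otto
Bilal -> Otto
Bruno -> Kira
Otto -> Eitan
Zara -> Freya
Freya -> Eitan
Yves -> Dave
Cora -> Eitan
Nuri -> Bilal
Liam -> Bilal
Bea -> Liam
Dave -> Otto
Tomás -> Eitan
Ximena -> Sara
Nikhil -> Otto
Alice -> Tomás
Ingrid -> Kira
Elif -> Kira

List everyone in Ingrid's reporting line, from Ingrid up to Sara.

Ingrid -> Kira -> Otto -> Eitan -> Sara

Ingrid reports to Kira. Kira reports to Otto. Otto reports to Eitan. Eitan reports to Sara. Sara is at the top.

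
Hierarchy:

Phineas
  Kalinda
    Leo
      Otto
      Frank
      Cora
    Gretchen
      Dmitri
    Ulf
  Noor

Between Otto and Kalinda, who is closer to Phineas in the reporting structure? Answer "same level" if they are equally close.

Otto is 3 levels below Phineas; Kalinda is 1. Kalinda is higher.

Kalinda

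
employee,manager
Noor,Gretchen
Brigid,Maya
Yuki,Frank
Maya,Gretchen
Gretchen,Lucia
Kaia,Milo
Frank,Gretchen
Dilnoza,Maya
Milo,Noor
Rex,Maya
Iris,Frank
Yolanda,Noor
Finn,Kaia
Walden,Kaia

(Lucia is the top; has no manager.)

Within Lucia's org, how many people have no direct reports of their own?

The people in Lucia's organization with no one reporting to them are Rex, Dilnoza, Brigid, Yuki, Iris, Yolanda, Walden, Finn. That is 8.

8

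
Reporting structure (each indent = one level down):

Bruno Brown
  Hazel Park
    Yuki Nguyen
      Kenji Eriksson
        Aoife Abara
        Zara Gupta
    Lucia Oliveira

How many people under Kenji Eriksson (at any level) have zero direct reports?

2

The people in Kenji Eriksson's organization with no one reporting to them are Zara Gupta, Aoife Abara. That is 2.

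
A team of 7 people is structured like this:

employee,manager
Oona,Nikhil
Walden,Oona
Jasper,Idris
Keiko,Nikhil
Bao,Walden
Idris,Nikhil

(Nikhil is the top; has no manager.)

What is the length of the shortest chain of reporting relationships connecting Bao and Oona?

2

Bao is in Oona's organization: the chain from Bao up to Oona is Bao → Walden → Oona, which is 2 links.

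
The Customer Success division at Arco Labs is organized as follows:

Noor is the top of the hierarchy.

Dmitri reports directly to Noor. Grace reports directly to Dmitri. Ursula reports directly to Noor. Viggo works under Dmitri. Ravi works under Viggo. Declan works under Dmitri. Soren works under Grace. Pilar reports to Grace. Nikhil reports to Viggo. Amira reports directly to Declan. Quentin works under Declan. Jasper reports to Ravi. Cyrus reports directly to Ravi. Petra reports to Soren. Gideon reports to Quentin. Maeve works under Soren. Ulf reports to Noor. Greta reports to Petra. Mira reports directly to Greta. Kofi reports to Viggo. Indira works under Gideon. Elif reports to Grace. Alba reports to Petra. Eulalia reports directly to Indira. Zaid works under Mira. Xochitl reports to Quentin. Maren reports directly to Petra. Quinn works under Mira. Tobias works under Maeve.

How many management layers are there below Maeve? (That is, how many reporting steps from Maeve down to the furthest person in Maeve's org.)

The longest chain under Maeve runs Maeve → Tobias, which is 1 level below Maeve.

1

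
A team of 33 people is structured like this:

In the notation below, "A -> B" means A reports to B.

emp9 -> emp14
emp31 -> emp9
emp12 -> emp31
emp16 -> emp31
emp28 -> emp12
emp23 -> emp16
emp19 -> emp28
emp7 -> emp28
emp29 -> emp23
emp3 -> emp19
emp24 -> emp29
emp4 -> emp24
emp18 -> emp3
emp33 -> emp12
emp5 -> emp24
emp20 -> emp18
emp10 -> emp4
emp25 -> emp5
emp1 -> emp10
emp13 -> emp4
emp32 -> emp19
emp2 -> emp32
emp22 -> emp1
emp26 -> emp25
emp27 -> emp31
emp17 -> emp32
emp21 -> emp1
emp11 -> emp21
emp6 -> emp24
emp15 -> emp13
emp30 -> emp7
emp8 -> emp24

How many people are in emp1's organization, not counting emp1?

3

emp1 directly manages emp22, emp21. emp22 has no reports. Under emp21: emp11 (1). So emp1's organization is 2 direct reports plus everyone under them: 1 + 2 = 3.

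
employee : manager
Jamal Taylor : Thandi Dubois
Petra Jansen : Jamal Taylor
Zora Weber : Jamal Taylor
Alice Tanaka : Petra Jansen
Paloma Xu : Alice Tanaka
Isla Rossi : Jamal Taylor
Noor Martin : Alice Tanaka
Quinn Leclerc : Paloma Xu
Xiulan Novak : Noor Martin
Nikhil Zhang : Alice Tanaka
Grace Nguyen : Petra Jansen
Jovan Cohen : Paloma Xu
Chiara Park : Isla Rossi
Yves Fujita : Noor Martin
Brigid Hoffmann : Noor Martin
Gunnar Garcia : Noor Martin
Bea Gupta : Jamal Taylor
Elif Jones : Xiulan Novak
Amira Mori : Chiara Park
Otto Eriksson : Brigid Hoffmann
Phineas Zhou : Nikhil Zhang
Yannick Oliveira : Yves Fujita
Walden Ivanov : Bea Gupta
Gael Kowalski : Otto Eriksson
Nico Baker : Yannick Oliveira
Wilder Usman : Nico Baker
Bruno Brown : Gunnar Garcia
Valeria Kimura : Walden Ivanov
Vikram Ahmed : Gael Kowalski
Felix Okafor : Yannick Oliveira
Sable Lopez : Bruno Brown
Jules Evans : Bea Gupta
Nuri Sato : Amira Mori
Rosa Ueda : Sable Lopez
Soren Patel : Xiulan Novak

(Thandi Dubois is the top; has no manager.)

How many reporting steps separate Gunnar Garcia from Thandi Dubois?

5

Chain from Gunnar Garcia up to Thandi Dubois: Gunnar Garcia → Noor Martin → Alice Tanaka → Petra Jansen → Jamal Taylor → Thandi Dubois. That is 5 steps up, so Gunnar Garcia is 5 levels below Thandi Dubois.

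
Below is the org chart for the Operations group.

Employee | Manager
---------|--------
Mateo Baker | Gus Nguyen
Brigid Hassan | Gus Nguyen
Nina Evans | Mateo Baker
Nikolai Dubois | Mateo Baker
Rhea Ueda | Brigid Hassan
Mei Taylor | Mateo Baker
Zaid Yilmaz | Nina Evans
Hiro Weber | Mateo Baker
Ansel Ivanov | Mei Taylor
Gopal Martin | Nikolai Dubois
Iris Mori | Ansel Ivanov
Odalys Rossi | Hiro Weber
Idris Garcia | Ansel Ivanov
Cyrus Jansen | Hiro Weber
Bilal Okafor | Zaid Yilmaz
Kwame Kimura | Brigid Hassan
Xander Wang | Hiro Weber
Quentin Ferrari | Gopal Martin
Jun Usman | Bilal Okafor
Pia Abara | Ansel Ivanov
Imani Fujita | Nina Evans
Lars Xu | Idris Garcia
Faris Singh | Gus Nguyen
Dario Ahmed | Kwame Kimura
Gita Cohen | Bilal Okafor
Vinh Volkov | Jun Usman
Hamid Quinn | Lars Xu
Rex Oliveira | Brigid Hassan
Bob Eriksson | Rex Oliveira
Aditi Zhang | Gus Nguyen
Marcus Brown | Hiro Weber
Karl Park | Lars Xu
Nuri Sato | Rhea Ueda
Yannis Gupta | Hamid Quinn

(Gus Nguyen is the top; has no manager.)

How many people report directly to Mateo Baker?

Mateo Baker directly manages Nina Evans, Nikolai Dubois, Mei Taylor, Hiro Weber. That is 4 direct reports.

4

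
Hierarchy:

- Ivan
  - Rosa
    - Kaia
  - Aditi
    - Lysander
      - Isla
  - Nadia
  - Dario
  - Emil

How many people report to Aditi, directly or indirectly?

Aditi directly manages Lysander. Under Lysander: Isla (1). That's 2 in total.

2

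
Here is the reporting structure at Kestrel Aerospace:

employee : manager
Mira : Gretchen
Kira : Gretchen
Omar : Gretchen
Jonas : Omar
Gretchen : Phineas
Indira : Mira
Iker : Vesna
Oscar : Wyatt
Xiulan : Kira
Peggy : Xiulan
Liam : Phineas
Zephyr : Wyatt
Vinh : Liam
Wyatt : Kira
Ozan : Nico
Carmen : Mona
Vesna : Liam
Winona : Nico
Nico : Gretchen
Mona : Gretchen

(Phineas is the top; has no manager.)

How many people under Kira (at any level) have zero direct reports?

The people in Kira's organization with no one reporting to them are Peggy, Zephyr, Oscar. That is 3.

3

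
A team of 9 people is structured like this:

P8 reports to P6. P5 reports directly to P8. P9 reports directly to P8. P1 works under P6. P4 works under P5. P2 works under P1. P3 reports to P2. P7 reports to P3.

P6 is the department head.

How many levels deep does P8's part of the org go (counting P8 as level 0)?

The longest chain under P8 runs P8 → P5 → P4, which is 2 levels below P8.

2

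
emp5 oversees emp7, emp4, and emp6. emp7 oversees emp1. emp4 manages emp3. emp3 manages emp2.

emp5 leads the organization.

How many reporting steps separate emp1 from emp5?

Chain from emp1 up to emp5: emp1 → emp7 → emp5. That is 2 steps up, so emp1 is 2 levels below emp5.

2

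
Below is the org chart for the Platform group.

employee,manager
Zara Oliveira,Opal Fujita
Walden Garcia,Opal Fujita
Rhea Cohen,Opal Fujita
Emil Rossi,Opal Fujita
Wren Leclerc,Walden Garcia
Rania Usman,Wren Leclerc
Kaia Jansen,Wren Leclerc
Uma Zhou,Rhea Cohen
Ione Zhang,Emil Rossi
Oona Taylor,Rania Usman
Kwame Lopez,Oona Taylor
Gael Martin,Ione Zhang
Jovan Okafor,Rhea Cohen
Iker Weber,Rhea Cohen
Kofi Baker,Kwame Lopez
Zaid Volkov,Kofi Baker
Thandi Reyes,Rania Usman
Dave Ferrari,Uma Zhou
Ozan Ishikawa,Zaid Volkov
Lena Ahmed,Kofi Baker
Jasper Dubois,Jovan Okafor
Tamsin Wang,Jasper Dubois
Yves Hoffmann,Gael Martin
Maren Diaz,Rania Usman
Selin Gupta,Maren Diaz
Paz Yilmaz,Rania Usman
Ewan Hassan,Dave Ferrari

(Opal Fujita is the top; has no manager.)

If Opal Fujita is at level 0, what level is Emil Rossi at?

1

Chain from Emil Rossi up to Opal Fujita: Emil Rossi → Opal Fujita. That is 1 step up, so Emil Rossi is 1 level below Opal Fujita.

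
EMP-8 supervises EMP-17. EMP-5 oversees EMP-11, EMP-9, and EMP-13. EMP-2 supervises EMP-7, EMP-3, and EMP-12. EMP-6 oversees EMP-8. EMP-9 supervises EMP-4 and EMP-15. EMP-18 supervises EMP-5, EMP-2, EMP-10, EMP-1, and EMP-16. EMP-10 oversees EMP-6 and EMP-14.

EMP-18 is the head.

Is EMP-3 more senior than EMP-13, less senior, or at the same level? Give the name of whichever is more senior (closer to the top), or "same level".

Both EMP-3 and EMP-13 are 2 levels below EMP-18.

same level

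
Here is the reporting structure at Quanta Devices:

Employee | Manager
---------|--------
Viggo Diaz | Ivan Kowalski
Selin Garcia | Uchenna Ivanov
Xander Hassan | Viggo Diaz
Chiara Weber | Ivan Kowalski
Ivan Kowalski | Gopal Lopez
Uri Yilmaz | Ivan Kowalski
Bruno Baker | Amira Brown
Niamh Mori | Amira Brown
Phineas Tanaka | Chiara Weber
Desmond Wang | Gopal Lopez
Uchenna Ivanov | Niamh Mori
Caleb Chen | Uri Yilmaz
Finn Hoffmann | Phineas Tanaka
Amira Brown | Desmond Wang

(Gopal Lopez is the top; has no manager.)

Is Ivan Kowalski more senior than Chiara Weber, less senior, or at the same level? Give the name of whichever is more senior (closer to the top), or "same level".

Ivan Kowalski

Ivan Kowalski is 1 level below Gopal Lopez; Chiara Weber is 2. Ivan Kowalski is higher.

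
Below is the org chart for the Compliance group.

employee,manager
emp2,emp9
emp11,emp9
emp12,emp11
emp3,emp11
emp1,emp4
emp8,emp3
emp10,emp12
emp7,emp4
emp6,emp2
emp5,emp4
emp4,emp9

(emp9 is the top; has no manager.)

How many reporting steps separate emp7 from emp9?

2

Chain from emp7 up to emp9: emp7 → emp4 → emp9. That is 2 steps up, so emp7 is 2 levels below emp9.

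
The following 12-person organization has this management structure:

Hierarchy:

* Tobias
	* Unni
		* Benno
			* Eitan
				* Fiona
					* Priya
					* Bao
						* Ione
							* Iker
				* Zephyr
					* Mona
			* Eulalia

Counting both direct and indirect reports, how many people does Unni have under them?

10

Unni directly manages Benno. Under Benno: Eulalia, Eitan, Zephyr, Mona, Fiona, Bao, Ione, Iker, Priya (9). That's 10 in total.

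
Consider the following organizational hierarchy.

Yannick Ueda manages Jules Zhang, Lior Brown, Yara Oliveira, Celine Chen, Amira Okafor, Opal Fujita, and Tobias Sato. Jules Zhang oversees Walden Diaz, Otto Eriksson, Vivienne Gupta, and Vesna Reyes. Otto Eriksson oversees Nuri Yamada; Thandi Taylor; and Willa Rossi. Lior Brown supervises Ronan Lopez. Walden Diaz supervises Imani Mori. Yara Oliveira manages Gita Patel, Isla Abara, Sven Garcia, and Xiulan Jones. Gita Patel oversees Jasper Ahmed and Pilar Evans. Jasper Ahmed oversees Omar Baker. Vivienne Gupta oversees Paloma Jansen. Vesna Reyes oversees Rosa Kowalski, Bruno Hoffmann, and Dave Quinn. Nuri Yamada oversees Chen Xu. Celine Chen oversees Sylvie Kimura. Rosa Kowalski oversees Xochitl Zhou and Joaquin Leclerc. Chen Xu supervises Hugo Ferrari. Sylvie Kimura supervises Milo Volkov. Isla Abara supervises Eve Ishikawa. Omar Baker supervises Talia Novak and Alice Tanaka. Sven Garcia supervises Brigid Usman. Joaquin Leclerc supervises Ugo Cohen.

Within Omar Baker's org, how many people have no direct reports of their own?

2

The people in Omar Baker's organization with no one reporting to them are Alice Tanaka, Talia Novak. That is 2.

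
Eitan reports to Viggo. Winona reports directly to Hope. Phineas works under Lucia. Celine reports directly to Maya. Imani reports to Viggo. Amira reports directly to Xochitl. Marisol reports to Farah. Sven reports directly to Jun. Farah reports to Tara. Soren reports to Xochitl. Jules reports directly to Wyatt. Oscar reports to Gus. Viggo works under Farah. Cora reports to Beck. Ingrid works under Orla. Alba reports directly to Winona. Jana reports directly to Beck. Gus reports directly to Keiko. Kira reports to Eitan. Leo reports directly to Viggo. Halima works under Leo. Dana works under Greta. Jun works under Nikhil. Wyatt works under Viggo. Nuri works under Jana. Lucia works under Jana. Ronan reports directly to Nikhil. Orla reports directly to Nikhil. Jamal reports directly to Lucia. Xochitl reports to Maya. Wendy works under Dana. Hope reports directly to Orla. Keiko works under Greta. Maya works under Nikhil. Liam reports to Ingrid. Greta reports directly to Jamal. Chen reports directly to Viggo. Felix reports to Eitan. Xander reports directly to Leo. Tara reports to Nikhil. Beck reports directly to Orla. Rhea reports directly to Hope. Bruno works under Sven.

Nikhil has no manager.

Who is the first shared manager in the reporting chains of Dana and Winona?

Orla

Dana's chain of managers is Greta, Jamal, Lucia, Jana, Beck, Orla, Nikhil. Winona's chain of managers is Hope, Orla, Nikhil. The first manager that appears in both chains is Orla.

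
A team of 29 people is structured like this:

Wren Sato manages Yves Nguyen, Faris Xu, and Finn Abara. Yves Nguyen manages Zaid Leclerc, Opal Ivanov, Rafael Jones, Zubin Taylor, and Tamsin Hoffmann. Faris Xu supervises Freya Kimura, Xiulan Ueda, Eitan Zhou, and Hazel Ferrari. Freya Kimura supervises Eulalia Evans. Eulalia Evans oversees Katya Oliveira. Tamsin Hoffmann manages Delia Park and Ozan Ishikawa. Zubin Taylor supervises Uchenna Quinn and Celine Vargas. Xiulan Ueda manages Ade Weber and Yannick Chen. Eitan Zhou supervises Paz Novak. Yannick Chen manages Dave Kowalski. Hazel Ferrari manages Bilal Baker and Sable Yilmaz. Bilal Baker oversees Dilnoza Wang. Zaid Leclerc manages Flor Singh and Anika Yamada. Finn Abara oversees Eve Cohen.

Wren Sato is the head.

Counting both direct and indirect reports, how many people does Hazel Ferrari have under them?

Hazel Ferrari directly manages Bilal Baker, Sable Yilmaz. Under Bilal Baker: Dilnoza Wang (1). Sable Yilmaz has no reports. So Hazel Ferrari's organization is 2 direct reports plus everyone under them: 2 + 1 = 3.

3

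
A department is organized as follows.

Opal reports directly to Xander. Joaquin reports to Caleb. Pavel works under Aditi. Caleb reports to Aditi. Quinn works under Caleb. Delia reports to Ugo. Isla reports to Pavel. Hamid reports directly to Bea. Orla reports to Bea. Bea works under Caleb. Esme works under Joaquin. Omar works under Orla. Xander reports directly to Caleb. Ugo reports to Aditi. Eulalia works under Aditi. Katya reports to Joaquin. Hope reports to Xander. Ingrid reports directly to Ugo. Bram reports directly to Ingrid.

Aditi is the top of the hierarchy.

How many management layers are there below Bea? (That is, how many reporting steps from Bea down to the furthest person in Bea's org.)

The longest chain under Bea runs Bea → Orla → Omar, which is 2 levels below Bea.

2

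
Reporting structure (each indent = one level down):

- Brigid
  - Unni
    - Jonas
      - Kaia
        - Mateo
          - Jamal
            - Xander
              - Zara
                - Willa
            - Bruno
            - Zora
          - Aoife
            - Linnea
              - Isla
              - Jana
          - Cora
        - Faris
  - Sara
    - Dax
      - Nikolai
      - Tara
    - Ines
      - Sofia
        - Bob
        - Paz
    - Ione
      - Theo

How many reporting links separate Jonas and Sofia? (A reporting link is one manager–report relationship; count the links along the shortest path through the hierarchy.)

Jonas is 2 levels below Brigid, and Sofia is 3 levels below Brigid (their lowest common manager). The shortest path runs up from Jonas to Brigid and back down to Sofia: 2 + 3 = 5 links.

5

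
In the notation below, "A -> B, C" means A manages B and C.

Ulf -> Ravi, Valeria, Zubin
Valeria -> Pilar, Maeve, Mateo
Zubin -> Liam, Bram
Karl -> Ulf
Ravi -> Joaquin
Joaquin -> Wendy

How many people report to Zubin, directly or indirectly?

Zubin directly manages Liam, Bram. Liam has no reports. Bram has no reports. So Zubin's organization is 2 direct reports plus everyone under them: 1 + 1 = 2.

2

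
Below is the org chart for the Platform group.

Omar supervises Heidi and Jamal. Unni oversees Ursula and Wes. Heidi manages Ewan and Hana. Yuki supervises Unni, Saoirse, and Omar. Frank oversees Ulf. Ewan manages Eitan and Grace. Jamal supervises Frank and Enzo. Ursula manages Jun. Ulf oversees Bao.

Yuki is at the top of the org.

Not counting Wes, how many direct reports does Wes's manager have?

1

Wes reports to Unni. Unni's other direct reports are Ursula — 1 peer.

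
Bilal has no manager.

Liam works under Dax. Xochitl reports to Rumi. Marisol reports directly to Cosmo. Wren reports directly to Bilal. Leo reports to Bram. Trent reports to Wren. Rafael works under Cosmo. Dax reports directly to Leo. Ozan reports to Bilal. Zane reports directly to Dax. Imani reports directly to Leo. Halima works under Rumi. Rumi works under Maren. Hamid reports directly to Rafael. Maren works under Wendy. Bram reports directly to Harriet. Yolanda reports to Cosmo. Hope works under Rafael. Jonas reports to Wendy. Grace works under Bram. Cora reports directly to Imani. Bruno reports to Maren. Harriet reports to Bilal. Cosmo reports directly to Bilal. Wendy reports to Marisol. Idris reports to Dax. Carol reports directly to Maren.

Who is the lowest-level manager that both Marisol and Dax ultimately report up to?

Marisol's chain of managers is Cosmo, Bilal. Dax's chain of managers is Leo, Bram, Harriet, Bilal. The first manager that appears in both chains is Bilal.

Bilal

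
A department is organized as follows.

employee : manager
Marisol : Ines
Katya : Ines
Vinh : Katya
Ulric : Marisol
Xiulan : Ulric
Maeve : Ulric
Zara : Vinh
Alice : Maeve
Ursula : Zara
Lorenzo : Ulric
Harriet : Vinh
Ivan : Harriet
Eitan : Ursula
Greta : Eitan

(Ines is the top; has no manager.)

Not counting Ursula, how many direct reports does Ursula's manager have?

0

Ursula reports to Zara, and Zara has no other direct reports. Ursula has 0 peers.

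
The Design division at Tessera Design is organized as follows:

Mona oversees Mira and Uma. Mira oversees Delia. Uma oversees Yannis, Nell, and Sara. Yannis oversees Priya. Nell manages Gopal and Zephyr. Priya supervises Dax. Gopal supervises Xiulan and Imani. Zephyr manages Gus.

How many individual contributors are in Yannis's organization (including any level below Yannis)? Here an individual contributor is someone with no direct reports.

1

The only person in Yannis's organization with no one reporting to them is Dax. That is 1.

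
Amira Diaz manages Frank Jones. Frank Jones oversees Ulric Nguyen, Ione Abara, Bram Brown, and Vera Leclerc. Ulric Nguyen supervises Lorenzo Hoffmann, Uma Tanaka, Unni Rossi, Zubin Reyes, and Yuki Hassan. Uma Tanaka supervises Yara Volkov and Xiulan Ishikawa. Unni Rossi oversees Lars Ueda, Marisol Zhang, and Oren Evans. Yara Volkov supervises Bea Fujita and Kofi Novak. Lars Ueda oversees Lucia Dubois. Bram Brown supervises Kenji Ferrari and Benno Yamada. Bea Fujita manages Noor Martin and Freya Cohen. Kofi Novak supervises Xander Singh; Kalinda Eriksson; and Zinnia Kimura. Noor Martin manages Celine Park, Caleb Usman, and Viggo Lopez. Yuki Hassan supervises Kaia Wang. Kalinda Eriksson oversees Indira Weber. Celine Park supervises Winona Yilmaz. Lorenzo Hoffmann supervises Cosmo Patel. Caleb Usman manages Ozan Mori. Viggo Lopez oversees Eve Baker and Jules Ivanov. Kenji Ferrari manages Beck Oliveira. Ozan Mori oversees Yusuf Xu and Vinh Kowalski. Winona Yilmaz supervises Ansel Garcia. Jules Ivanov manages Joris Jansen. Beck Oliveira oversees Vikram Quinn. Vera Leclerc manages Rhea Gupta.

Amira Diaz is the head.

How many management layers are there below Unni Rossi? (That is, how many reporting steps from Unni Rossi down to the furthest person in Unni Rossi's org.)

The longest chain under Unni Rossi runs Unni Rossi → Lars Ueda → Lucia Dubois, which is 2 levels below Unni Rossi.

2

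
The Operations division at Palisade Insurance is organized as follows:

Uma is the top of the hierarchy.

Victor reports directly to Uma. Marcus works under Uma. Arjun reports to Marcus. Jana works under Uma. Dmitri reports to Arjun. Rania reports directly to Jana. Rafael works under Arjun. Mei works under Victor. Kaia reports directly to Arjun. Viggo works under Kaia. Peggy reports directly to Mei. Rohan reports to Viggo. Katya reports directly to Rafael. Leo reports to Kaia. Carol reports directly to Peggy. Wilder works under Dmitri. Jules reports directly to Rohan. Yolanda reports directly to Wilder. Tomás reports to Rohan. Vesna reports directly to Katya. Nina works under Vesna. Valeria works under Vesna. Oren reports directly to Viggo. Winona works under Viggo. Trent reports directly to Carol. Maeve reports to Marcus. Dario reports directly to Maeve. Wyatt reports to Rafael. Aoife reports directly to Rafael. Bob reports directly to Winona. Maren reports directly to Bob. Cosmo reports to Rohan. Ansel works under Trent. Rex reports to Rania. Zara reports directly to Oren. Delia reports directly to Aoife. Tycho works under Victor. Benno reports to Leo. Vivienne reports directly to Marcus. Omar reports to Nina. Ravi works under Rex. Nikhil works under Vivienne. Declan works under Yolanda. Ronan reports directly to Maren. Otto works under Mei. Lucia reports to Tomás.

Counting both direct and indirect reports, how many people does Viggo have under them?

Viggo directly manages Rohan, Oren, Winona. Under Rohan: Cosmo, Tomás, Lucia, Jules (4). Under Oren: Zara (1). Under Winona: Bob, Maren, Ronan (3). So Viggo's organization is 3 direct reports plus everyone under them: 5 + 2 + 4 = 11.

11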